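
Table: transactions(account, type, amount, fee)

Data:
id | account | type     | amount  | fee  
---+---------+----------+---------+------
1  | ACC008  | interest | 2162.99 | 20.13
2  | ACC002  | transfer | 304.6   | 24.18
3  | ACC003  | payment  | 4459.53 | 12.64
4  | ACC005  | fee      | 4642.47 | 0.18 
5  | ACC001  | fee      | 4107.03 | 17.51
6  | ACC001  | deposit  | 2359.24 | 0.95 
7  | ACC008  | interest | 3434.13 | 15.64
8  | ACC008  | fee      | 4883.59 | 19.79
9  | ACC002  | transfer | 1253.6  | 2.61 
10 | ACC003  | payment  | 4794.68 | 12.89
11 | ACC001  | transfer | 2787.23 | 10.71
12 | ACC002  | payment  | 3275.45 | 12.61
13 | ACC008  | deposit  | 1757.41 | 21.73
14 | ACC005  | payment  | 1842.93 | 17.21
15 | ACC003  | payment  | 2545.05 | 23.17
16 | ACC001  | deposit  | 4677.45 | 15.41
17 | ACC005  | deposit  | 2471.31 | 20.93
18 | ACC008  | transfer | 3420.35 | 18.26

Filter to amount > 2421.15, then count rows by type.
SELECT type, COUNT(*)
FROM transactions
WHERE amount > 2421.15
GROUP BY type

Note: WHERE filters rows before grouping.

Result:
  deposit: 2
  fee: 3
  interest: 1
  payment: 4
  transfer: 2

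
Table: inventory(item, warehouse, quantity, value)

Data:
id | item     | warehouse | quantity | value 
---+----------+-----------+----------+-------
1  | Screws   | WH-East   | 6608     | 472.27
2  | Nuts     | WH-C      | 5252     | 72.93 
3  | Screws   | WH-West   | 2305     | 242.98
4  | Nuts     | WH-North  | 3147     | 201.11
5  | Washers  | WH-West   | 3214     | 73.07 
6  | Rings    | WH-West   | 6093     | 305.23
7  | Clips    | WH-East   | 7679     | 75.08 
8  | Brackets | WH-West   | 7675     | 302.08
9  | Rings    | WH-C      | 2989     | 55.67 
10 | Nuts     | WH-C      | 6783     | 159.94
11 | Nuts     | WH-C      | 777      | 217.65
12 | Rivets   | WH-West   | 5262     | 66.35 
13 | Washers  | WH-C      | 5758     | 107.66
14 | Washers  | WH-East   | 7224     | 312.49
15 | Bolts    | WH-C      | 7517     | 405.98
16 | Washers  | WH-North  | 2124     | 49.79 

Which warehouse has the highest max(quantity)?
SELECT warehouse, MAX(quantity) as val
FROM inventory
GROUP BY warehouse
ORDER BY val DESC
LIMIT 1

Result: WH-East with max(quantity) = 7679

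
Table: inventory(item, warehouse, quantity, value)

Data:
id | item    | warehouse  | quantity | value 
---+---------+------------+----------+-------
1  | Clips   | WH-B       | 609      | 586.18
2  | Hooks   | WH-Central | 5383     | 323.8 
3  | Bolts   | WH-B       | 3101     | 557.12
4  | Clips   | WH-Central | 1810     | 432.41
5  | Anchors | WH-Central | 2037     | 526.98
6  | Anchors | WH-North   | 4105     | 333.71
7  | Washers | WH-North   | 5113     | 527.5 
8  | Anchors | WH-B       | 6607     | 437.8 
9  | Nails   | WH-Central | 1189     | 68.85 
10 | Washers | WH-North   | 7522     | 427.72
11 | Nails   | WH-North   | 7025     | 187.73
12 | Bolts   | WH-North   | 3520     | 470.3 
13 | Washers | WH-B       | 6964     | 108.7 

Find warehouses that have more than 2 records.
SELECT warehouse, COUNT(*) as cnt
FROM inventory
GROUP BY warehouse
HAVING COUNT(*) > 2

Result:
  WH-B: 4
  WH-Central: 4
  WH-North: 5

Note: HAVING filters groups after aggregation, WHERE filters rows before.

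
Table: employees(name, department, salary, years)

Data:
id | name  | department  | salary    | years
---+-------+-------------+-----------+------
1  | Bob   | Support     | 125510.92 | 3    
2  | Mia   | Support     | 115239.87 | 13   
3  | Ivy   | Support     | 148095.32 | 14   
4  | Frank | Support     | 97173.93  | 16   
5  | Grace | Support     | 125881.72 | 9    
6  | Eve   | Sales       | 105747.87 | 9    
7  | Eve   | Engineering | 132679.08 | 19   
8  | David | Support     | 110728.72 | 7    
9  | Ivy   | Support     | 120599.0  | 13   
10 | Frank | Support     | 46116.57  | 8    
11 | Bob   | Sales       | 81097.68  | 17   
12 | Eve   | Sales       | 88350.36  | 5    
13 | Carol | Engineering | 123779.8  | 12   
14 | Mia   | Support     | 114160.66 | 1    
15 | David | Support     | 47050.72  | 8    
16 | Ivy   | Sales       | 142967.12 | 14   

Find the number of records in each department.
SELECT department, COUNT(*) as count
FROM employees
GROUP BY department

Result:
  Engineering: 2
  Sales: 4
  Support: 10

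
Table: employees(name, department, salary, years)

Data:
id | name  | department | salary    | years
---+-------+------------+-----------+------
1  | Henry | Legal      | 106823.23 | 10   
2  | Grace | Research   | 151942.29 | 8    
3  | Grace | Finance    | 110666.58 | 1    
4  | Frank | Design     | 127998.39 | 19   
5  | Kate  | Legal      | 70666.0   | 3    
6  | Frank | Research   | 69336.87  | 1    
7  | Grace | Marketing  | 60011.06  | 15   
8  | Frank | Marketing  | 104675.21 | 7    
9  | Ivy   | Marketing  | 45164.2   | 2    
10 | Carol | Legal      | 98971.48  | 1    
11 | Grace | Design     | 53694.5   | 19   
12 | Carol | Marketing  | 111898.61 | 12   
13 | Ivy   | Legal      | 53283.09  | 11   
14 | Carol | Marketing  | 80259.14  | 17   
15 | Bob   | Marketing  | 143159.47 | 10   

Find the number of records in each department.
SELECT department, COUNT(*) as count
FROM employees
GROUP BY department

Result:
  Design: 2
  Finance: 1
  Legal: 4
  Marketing: 6
  Research: 2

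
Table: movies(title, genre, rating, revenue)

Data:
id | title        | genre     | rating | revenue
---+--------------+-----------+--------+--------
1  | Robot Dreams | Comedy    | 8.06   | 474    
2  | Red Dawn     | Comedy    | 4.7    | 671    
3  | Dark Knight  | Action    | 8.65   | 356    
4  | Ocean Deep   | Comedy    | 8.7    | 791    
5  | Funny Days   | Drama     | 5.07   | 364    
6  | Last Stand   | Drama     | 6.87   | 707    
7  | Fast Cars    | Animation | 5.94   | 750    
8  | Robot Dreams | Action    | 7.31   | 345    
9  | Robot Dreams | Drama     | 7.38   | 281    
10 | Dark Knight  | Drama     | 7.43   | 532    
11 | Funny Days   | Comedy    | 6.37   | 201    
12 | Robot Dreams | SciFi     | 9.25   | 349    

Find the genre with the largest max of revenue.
SELECT genre, MAX(revenue) as val
FROM movies
GROUP BY genre
ORDER BY val DESC
LIMIT 1

Result: Comedy with max(revenue) = 791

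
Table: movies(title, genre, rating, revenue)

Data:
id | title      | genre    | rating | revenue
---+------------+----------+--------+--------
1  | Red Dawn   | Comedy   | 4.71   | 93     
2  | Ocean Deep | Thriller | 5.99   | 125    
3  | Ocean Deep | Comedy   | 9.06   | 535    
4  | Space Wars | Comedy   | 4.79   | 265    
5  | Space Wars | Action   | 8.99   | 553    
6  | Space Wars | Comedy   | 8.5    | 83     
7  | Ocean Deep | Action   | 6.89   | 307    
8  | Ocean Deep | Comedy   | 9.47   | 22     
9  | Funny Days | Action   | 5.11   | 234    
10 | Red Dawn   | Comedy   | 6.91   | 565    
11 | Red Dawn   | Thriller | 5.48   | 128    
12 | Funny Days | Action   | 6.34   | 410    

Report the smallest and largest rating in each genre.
SELECT genre, MIN(rating), MAX(rating)
FROM movies
GROUP BY genre

Result:
  Action: min=5.11, max=8.99
  Comedy: min=4.71, max=9.47
  Thriller: min=5.48, max=5.99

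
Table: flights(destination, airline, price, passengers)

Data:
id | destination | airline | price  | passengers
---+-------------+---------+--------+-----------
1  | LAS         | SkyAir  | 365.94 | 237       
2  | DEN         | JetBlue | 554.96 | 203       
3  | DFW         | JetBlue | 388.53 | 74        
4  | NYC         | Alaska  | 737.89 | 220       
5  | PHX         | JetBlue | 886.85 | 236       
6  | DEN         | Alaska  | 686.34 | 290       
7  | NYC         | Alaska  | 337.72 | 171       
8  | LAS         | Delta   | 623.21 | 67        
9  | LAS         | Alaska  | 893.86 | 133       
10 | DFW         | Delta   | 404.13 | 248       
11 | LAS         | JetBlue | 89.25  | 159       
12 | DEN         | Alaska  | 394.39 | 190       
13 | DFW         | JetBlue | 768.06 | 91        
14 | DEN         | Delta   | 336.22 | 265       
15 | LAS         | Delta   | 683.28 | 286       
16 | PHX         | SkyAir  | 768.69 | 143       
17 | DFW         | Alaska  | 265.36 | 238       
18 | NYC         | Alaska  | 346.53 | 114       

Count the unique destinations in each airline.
SELECT airline, COUNT(DISTINCT destination)
FROM flights
GROUP BY airline

Result:
  Alaska: 4 distinct
  Delta: 3 distinct
  JetBlue: 4 distinct
  SkyAir: 2 distinct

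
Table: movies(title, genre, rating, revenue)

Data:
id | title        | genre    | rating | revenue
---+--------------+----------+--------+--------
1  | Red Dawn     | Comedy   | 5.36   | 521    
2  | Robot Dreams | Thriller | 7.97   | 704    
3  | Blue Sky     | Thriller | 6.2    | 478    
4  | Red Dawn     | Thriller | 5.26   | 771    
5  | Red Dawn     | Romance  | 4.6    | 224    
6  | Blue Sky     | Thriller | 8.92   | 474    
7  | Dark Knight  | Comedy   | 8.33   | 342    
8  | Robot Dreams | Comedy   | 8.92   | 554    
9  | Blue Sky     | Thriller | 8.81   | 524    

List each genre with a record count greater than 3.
SELECT genre, COUNT(*) as cnt
FROM movies
GROUP BY genre
HAVING COUNT(*) > 3

Result:
  Thriller: 5

Note: HAVING filters groups after aggregation, WHERE filters rows before.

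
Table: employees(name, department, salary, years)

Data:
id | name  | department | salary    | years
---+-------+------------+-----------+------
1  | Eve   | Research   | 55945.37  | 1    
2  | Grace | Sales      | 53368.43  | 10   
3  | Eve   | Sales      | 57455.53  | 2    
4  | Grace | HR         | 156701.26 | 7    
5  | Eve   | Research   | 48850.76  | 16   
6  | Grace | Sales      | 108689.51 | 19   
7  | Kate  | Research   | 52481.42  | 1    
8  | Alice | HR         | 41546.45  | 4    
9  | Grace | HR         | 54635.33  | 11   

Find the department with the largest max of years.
SELECT department, MAX(years) as val
FROM employees
GROUP BY department
ORDER BY val DESC
LIMIT 1

Result: Sales with max(years) = 19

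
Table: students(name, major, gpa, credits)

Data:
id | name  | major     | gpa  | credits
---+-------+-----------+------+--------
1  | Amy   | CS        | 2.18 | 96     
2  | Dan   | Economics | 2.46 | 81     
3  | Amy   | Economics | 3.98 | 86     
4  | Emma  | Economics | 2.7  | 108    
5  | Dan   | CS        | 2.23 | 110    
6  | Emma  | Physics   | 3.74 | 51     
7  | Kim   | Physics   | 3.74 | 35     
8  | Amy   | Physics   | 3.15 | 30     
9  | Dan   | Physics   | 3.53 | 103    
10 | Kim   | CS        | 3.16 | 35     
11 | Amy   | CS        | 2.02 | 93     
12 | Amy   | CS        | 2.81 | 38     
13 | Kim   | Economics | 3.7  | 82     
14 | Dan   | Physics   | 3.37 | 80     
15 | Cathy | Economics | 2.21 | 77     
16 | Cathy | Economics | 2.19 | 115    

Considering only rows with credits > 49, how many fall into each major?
SELECT major, COUNT(*)
FROM students
WHERE credits > 49
GROUP BY major

Note: WHERE filters rows before grouping.

Result:
  CS: 3
  Economics: 6
  Physics: 3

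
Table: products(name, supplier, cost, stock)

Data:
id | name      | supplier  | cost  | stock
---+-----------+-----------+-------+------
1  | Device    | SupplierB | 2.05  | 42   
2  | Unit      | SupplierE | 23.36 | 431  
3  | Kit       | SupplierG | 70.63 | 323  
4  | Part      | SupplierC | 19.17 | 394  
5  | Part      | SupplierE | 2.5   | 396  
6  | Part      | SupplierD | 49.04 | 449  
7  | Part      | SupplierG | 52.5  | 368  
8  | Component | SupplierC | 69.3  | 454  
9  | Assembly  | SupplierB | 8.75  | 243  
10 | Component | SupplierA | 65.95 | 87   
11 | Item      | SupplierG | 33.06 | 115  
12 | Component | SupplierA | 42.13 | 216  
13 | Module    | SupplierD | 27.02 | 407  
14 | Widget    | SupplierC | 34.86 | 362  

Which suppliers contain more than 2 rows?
SELECT supplier, COUNT(*) as cnt
FROM products
GROUP BY supplier
HAVING COUNT(*) > 2

Result:
  SupplierC: 3
  SupplierG: 3

Note: HAVING filters groups after aggregation, WHERE filters rows before.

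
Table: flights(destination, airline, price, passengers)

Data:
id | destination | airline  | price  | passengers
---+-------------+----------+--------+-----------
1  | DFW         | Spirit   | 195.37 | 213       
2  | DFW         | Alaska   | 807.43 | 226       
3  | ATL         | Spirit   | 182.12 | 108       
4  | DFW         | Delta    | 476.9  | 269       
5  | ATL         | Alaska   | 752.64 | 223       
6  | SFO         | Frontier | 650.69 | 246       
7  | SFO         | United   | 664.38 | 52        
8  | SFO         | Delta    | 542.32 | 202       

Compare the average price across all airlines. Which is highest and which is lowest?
SELECT airline, AVG(price)
FROM flights
GROUP BY airline
ORDER BY AVG(price)

All groups:
  Spirit: 188.75
  Delta: 509.61
  Frontier: 650.69
  United: 664.38
  Alaska: 780.04

Highest: Alaska (780.04)
Lowest: Spirit (188.75)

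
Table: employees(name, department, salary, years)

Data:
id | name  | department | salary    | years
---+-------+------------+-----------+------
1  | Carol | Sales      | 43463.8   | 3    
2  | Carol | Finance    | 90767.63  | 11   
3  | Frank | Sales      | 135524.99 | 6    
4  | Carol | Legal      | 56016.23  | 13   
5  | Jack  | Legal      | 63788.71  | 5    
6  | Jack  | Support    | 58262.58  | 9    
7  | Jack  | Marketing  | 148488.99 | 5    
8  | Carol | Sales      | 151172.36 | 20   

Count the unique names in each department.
SELECT department, COUNT(DISTINCT name)
FROM employees
GROUP BY department

Result:
  Finance: 1 distinct
  Legal: 2 distinct
  Marketing: 1 distinct
  Sales: 2 distinct
  Support: 1 distinct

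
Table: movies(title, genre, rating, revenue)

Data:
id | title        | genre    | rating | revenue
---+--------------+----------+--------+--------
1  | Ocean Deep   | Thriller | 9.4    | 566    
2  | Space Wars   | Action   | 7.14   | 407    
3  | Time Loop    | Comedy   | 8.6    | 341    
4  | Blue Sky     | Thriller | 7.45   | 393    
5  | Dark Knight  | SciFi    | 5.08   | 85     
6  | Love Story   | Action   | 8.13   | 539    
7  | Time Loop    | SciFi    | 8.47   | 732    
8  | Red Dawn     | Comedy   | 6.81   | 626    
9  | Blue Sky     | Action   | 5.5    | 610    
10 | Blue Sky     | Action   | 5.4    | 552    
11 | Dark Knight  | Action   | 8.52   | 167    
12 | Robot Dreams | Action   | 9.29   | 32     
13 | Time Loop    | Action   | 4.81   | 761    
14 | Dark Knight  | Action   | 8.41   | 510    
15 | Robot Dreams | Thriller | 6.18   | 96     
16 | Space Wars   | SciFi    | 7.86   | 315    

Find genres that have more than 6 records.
SELECT genre, COUNT(*) as cnt
FROM movies
GROUP BY genre
HAVING COUNT(*) > 6

Result:
  Action: 8

Note: HAVING filters groups after aggregation, WHERE filters rows before.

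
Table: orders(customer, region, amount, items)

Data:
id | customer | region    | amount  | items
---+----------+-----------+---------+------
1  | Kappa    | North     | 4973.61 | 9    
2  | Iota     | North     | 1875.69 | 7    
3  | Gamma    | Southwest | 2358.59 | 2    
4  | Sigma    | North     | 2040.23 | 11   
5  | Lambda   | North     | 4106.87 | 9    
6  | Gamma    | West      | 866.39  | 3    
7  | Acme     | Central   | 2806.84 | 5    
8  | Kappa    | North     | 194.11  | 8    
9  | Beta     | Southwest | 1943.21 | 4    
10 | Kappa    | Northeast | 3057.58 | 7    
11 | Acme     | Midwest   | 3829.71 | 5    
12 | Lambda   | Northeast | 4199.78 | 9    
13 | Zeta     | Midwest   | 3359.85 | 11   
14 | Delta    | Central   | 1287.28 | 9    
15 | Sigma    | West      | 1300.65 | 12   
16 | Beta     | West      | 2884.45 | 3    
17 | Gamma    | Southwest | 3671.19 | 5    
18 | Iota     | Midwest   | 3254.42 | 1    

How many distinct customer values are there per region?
SELECT region, COUNT(DISTINCT customer)
FROM orders
GROUP BY region

Result:
  Central: 2 distinct
  Midwest: 3 distinct
  North: 4 distinct
  Northeast: 2 distinct
  Southwest: 2 distinct
  West: 3 distinct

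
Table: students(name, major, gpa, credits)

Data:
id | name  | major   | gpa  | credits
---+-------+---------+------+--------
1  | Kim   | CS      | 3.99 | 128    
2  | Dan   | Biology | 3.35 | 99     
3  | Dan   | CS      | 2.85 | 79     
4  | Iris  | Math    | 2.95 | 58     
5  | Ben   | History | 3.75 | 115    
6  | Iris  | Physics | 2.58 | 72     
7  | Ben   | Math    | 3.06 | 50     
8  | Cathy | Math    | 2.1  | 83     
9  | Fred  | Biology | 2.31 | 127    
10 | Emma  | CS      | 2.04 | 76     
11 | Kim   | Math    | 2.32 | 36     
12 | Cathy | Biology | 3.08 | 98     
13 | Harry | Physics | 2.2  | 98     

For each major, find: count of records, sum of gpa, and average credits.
SELECT major,
       COUNT(*) as cnt,
       SUM(gpa) as total_gpa,
       AVG(credits) as avg_credits
FROM students
GROUP BY major

Result:
  Biology: 3 records, 8.74 total gpa, 108.00 avg credits
  CS: 3 records, 8.88 total gpa, 94.33 avg credits
  History: 1 records, 3.75 total gpa, 115.00 avg credits
  Math: 4 records, 10.43 total gpa, 56.75 avg credits
  Physics: 2 records, 4.78 total gpa, 85.00 avg credits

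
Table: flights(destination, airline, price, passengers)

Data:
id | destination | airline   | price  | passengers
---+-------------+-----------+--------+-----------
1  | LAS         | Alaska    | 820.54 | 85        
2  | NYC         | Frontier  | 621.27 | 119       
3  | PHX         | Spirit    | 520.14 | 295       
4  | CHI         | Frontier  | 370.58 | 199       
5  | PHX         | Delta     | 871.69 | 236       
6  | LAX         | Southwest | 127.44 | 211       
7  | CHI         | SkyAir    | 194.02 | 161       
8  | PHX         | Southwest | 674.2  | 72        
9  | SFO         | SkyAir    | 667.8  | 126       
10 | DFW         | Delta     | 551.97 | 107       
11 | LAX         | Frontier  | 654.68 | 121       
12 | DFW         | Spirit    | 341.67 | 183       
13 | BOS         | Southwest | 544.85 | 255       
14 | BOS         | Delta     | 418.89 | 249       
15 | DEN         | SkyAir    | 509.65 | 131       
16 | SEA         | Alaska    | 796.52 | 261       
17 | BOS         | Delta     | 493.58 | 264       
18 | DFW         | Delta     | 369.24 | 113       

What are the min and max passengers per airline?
SELECT airline, MIN(passengers), MAX(passengers)
FROM flights
GROUP BY airline

Result:
  Alaska: min=85, max=261
  Delta: min=107, max=264
  Frontier: min=119, max=199
  SkyAir: min=126, max=161
  Southwest: min=72, max=255
  Spirit: min=183, max=295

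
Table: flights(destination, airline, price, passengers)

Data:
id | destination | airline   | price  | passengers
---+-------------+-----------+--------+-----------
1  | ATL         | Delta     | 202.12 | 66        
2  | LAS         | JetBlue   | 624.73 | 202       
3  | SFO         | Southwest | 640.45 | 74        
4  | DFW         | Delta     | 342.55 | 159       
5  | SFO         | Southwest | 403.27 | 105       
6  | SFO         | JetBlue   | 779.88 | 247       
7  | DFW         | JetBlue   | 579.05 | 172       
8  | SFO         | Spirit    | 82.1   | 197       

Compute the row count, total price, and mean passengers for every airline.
SELECT airline,
       COUNT(*) as cnt,
       SUM(price) as total_price,
       AVG(passengers) as avg_passengers
FROM flights
GROUP BY airline

Result:
  Delta: 2 records, 544.67 total price, 112.50 avg passengers
  JetBlue: 3 records, 1983.66 total price, 207.00 avg passengers
  Southwest: 2 records, 1043.72 total price, 89.50 avg passengers
  Spirit: 1 records, 82.10 total price, 197.00 avg passengers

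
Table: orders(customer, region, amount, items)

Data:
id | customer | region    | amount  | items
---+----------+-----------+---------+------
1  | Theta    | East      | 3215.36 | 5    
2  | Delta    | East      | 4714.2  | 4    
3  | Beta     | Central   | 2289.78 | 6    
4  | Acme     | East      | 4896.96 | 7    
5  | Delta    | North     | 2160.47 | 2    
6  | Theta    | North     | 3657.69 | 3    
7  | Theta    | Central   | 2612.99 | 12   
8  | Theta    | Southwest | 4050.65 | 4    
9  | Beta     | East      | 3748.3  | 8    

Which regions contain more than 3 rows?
SELECT region, COUNT(*) as cnt
FROM orders
GROUP BY region
HAVING COUNT(*) > 3

Result:
  East: 4

Note: HAVING filters groups after aggregation, WHERE filters rows before.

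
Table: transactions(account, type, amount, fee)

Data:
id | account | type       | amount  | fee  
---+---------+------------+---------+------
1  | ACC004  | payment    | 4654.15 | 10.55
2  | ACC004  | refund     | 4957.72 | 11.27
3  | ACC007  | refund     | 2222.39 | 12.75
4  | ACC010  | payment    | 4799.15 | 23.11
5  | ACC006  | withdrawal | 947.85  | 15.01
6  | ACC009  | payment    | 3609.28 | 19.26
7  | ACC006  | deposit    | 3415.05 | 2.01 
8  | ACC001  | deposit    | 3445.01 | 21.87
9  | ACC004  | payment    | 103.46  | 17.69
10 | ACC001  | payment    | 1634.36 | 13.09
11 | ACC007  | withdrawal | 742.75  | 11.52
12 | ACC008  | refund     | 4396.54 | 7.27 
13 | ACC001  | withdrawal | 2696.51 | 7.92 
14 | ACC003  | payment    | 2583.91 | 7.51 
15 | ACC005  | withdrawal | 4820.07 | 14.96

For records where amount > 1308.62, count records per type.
SELECT type, COUNT(*)
FROM transactions
WHERE amount > 1308.62
GROUP BY type

Note: WHERE filters rows before grouping.

Result:
  deposit: 2
  payment: 5
  refund: 3
  withdrawal: 2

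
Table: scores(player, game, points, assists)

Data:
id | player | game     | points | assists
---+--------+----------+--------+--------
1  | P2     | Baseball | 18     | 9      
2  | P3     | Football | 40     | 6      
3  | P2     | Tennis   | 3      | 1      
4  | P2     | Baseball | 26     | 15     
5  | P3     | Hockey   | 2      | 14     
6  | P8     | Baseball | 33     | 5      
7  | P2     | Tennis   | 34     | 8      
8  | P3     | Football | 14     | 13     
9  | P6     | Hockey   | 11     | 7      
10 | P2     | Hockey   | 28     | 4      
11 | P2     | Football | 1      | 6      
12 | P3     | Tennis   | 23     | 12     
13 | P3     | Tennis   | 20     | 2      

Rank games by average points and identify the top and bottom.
SELECT game, AVG(points)
FROM scores
GROUP BY game
ORDER BY AVG(points)

All groups:
  Hockey: 13.67
  Football: 18.33
  Tennis: 20.00
  Baseball: 25.67

Highest: Baseball (25.67)
Lowest: Hockey (13.67)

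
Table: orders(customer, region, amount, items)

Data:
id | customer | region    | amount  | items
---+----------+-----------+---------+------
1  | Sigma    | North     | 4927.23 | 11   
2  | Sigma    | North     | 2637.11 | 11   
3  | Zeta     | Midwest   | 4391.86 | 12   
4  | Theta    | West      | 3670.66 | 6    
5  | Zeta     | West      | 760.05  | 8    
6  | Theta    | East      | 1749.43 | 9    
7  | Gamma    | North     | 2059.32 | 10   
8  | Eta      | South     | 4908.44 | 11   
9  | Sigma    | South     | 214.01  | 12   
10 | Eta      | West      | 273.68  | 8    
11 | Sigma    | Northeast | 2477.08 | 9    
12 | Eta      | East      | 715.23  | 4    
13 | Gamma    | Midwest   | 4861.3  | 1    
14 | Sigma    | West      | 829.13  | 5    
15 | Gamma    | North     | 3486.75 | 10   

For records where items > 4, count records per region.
SELECT region, COUNT(*)
FROM orders
WHERE items > 4
GROUP BY region

Note: WHERE filters rows before grouping.

Result:
  East: 1
  Midwest: 1
  North: 4
  Northeast: 1
  South: 2
  West: 4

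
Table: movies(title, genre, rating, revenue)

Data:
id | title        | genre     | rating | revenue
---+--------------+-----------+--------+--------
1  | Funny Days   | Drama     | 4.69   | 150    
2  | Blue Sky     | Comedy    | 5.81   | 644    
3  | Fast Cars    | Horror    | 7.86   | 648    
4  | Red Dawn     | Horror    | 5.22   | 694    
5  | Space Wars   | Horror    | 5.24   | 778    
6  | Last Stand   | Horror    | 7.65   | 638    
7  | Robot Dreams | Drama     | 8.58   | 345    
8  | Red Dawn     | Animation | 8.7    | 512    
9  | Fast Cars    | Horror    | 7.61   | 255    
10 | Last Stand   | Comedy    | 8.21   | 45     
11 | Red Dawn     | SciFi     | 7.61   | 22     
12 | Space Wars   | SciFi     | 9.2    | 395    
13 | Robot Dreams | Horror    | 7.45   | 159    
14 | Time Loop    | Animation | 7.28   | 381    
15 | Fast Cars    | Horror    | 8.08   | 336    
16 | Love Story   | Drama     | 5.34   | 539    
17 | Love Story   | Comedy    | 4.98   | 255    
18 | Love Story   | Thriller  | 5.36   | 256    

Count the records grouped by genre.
SELECT genre, COUNT(*) as count
FROM movies
GROUP BY genre

Result:
  Animation: 2
  Comedy: 3
  Drama: 3
  Horror: 7
  SciFi: 2
  Thriller: 1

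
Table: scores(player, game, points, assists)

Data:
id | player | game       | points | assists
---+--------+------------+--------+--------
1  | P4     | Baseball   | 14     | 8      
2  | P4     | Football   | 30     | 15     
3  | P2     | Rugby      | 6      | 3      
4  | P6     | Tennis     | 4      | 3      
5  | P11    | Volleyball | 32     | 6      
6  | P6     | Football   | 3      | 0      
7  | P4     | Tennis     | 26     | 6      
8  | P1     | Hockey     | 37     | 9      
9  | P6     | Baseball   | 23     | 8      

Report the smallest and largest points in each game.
SELECT game, MIN(points), MAX(points)
FROM scores
GROUP BY game

Result:
  Baseball: min=14, max=23
  Football: min=3, max=30
  Hockey: min=37, max=37
  Rugby: min=6, max=6
  Tennis: min=4, max=26
  Volleyball: min=32, max=32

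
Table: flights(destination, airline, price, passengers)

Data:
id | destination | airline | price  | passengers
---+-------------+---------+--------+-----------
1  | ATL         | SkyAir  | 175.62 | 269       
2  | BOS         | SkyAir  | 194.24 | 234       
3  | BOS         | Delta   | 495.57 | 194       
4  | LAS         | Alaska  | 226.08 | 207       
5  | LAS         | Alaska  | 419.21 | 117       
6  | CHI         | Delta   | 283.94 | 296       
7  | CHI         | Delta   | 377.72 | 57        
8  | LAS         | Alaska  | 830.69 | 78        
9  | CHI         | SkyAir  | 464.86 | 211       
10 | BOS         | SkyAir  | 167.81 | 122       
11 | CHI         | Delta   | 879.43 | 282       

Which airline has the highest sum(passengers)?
SELECT airline, SUM(passengers) as val
FROM flights
GROUP BY airline
ORDER BY val DESC
LIMIT 1

Result: SkyAir with sum(passengers) = 836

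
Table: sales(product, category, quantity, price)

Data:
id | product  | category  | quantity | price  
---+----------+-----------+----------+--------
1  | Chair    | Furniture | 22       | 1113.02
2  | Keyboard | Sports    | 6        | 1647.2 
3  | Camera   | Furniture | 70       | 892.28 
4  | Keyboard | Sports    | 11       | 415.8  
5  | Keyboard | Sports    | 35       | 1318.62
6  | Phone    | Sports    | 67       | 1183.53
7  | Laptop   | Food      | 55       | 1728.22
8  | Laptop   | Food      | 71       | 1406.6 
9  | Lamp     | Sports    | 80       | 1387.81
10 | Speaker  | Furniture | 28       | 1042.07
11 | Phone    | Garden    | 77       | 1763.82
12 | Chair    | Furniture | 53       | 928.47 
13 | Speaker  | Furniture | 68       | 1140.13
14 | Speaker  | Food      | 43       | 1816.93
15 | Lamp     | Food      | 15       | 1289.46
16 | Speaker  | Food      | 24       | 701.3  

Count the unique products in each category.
SELECT category, COUNT(DISTINCT product)
FROM sales
GROUP BY category

Result:
  Food: 3 distinct
  Furniture: 3 distinct
  Garden: 1 distinct
  Sports: 3 distinct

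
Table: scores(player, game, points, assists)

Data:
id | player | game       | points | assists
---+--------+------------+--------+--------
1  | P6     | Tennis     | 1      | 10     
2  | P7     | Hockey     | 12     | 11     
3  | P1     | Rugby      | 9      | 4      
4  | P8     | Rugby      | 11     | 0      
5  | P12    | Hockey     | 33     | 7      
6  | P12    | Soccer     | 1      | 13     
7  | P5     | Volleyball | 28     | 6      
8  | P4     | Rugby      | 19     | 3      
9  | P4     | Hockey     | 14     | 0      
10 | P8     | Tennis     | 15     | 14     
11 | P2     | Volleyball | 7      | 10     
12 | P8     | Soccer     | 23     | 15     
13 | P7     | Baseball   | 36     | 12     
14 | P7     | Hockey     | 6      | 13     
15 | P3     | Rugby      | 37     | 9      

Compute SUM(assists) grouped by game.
SELECT game, SUM(assists) as result
FROM scores
GROUP BY game

Result:
  Baseball: 12
  Hockey: 31
  Rugby: 16
  Soccer: 28
  Tennis: 24
  Volleyball: 16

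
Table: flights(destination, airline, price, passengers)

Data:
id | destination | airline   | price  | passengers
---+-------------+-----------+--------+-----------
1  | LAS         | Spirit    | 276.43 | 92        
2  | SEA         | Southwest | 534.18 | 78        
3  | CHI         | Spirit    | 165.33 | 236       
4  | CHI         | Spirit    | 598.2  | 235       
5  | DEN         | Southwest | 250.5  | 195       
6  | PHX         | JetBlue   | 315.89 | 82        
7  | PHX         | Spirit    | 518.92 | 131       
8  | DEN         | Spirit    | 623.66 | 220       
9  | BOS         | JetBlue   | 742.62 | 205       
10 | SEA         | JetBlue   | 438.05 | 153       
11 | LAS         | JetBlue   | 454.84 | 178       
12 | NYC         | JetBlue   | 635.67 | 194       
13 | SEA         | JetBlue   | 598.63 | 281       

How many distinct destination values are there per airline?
SELECT airline, COUNT(DISTINCT destination)
FROM flights
GROUP BY airline

Result:
  JetBlue: 5 distinct
  Southwest: 2 distinct
  Spirit: 4 distinct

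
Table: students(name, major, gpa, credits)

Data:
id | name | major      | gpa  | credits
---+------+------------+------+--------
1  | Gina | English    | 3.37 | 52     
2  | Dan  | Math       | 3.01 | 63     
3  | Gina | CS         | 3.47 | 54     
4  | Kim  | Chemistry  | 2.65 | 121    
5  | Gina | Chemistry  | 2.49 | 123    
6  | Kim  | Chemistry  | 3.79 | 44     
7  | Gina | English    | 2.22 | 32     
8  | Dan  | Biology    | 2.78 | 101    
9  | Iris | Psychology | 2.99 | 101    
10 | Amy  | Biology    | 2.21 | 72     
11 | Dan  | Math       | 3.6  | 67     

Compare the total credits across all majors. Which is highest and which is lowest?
SELECT major, SUM(credits)
FROM students
GROUP BY major
ORDER BY SUM(credits)

All groups:
  CS: 54
  English: 84
  Psychology: 101
  Math: 130
  Biology: 173
  Chemistry: 288

Highest: Chemistry (288)
Lowest: CS (54)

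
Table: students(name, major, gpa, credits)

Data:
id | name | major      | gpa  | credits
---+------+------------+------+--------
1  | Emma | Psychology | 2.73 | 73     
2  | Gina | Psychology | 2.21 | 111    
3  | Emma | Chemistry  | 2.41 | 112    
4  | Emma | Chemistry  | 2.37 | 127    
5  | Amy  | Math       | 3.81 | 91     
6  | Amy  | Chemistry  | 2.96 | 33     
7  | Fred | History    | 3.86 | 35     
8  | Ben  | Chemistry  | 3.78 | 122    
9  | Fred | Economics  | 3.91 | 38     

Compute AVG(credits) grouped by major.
SELECT major, AVG(credits) as result
FROM students
GROUP BY major

Result:
  Chemistry: 98.50
  Economics: 38.00
  History: 35.00
  Math: 91.00
  Psychology: 92.00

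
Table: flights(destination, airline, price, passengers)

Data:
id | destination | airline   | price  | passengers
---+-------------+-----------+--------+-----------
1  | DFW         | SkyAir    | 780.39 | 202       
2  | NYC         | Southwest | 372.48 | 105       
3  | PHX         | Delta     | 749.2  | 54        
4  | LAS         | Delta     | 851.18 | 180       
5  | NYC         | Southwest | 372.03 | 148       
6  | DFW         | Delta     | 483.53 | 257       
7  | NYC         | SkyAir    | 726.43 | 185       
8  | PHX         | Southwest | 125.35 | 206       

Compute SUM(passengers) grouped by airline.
SELECT airline, SUM(passengers) as result
FROM flights
GROUP BY airline

Result:
  Delta: 491
  SkyAir: 387
  Southwest: 459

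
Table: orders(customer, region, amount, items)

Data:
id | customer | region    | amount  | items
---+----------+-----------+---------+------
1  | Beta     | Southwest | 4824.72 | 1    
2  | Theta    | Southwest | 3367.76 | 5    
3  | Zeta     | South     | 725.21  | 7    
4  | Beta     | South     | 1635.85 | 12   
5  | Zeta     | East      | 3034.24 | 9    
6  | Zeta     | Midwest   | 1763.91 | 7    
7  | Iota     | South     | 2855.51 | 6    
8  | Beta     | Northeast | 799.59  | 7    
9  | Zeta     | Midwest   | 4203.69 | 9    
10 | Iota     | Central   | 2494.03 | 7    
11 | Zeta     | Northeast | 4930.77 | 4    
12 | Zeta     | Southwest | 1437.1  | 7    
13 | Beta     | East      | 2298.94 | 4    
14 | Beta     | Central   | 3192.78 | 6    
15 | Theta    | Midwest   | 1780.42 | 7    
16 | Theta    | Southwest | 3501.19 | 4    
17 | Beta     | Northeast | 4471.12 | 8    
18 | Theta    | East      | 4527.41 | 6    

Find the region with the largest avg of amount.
SELECT region, AVG(amount) as val
FROM orders
GROUP BY region
ORDER BY val DESC
LIMIT 1

Result: Northeast with avg(amount) = 3400.49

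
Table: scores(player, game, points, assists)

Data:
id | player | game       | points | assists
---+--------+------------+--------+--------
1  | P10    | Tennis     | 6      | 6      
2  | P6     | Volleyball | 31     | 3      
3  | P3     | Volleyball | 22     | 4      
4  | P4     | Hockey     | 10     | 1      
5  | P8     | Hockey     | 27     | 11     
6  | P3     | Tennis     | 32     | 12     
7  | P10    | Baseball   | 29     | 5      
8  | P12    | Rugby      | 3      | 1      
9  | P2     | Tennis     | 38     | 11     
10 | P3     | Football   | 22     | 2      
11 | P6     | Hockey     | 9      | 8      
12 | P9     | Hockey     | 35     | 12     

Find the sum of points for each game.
SELECT game, SUM(points) as result
FROM scores
GROUP BY game

Result:
  Baseball: 29
  Football: 22
  Hockey: 81
  Rugby: 3
  Tennis: 76
  Volleyball: 53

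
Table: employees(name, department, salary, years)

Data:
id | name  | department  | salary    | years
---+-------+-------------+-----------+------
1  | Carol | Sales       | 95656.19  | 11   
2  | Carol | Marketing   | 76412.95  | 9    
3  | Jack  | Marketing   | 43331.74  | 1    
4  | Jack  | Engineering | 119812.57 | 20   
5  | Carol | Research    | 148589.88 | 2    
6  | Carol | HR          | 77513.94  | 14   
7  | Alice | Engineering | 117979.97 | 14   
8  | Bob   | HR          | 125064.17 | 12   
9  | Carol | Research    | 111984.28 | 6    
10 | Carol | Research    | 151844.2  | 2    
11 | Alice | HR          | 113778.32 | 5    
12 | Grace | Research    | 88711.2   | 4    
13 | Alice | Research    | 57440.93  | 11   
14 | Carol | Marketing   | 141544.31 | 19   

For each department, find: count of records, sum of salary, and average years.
SELECT department,
       COUNT(*) as cnt,
       SUM(salary) as total_salary,
       AVG(years) as avg_years
FROM employees
GROUP BY department

Result:
  Engineering: 2 records, 237792.54 total salary, 17.00 avg years
  HR: 3 records, 316356.43 total salary, 10.33 avg years
  Marketing: 3 records, 261289.00 total salary, 9.67 avg years
  Research: 5 records, 558570.49 total salary, 5.00 avg years
  Sales: 1 records, 95656.19 total salary, 11.00 avg years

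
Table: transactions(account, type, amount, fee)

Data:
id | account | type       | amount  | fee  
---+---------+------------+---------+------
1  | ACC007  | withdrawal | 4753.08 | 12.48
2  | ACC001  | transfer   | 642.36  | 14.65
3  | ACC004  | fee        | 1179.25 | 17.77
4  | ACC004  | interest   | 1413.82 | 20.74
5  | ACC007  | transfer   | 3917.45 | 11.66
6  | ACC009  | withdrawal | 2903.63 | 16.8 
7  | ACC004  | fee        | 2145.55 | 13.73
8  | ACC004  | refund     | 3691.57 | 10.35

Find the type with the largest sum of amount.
SELECT type, SUM(amount) as val
FROM transactions
GROUP BY type
ORDER BY val DESC
LIMIT 1

Result: withdrawal with sum(amount) = 7656.71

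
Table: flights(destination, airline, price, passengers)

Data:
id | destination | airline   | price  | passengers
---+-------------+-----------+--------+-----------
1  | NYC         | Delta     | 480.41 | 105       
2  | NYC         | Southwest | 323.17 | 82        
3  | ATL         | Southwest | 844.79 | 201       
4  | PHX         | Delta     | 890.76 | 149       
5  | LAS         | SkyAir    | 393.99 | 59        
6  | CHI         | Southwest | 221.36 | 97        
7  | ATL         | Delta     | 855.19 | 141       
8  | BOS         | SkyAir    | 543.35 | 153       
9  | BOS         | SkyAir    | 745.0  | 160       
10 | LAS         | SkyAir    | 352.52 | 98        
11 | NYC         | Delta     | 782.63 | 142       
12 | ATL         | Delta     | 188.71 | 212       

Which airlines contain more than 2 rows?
SELECT airline, COUNT(*) as cnt
FROM flights
GROUP BY airline
HAVING COUNT(*) > 2

Result:
  Delta: 5
  SkyAir: 4
  Southwest: 3

Note: HAVING filters groups after aggregation, WHERE filters rows before.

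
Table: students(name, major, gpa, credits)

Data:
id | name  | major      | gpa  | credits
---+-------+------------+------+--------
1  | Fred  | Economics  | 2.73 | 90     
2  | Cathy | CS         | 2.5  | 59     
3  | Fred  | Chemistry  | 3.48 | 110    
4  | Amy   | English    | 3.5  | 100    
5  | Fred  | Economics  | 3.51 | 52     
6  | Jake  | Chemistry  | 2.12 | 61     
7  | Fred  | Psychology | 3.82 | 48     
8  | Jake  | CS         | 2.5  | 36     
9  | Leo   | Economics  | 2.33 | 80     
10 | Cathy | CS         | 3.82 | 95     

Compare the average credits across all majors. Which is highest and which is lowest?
SELECT major, AVG(credits)
FROM students
GROUP BY major
ORDER BY AVG(credits)

All groups:
  Psychology: 48.00
  CS: 63.33
  Economics: 74.00
  Chemistry: 85.50
  English: 100.00

Highest: English (100.00)
Lowest: Psychology (48.00)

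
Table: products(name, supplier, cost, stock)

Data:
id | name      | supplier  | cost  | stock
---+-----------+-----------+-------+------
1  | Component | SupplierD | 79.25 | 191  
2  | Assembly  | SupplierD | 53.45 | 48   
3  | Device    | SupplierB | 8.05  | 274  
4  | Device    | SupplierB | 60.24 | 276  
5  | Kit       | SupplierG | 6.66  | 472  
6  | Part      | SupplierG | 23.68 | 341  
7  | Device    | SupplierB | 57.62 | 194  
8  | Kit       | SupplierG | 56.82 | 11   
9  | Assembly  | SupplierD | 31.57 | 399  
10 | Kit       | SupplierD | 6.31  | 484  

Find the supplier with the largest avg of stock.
SELECT supplier, AVG(stock) as val
FROM products
GROUP BY supplier
ORDER BY val DESC
LIMIT 1

Result: SupplierD with avg(stock) = 280.50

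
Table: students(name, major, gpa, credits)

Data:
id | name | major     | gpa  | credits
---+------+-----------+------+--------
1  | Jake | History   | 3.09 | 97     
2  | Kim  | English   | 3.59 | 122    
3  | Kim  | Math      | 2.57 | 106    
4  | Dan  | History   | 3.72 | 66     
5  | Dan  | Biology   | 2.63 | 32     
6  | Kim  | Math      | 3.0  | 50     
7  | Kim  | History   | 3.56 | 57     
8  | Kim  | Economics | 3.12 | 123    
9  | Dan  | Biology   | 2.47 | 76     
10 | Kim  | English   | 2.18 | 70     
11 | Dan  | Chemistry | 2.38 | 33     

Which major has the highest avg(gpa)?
SELECT major, AVG(gpa) as val
FROM students
GROUP BY major
ORDER BY val DESC
LIMIT 1

Result: History with avg(gpa) = 3.46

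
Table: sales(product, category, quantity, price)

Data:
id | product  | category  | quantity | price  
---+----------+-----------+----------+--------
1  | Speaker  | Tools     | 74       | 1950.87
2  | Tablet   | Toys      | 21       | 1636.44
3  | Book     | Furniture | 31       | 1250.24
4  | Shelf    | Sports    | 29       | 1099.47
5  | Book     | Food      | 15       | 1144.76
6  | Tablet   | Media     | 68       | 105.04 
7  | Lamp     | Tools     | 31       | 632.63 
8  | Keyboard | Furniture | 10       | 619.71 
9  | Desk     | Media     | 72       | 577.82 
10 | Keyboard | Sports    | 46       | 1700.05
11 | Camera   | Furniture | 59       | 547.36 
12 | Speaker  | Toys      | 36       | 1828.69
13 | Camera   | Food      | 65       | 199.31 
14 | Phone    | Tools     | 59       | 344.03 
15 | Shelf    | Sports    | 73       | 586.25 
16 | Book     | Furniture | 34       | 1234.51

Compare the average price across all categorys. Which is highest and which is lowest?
SELECT category, AVG(price)
FROM sales
GROUP BY category
ORDER BY AVG(price)

All groups:
  Media: 341.43
  Food: 672.04
  Furniture: 912.96
  Tools: 975.84
  Sports: 1128.59
  Toys: 1732.57

Highest: Toys (1732.57)
Lowest: Media (341.43)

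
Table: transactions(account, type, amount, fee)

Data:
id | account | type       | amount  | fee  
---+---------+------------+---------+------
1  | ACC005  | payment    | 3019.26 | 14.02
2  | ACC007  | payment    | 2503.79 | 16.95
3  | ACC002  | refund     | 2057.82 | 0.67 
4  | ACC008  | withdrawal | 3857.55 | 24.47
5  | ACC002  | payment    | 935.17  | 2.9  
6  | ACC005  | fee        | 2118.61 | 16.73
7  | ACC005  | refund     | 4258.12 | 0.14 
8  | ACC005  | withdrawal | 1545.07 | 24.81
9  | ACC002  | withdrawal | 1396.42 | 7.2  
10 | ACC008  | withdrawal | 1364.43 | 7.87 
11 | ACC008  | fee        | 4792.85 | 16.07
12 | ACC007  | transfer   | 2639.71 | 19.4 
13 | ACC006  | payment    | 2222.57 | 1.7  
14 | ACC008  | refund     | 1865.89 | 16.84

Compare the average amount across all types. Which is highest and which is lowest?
SELECT type, AVG(amount)
FROM transactions
GROUP BY type
ORDER BY AVG(amount)

All groups:
  withdrawal: 2040.87
  payment: 2170.20
  transfer: 2639.71
  refund: 2727.28
  fee: 3455.73

Highest: fee (3455.73)
Lowest: withdrawal (2040.87)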